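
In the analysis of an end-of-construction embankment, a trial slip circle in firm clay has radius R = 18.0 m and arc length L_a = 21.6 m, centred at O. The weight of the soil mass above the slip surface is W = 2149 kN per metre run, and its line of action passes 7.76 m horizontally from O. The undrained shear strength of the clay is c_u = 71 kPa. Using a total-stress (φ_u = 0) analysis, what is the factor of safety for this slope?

FS = 1.66

Taking moments about the centre O, the resisting moment is provided by the undrained shear strength acting along the arc:
M_R = c_u·L_a·R = 71·21.60·18.0 = 27604.8 kN·m/m
M_D = W·d = 2149·7.76 = 16676.2 kN·m/m
FS = M_R / M_D = 27604.8 / 16676.2 = 1.655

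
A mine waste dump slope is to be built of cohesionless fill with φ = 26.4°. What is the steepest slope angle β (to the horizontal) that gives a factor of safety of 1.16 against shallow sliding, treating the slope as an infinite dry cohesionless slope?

For an infinite dry cohesionless slope FS = tanφ/tanβ, so tanβ = tanφ / FS.
tanβ = tan26.4° / 1.16 = 0.4964 / 1.16 = 0.4279
β = arctan(0.4279) = 23.17°

β = 23.2°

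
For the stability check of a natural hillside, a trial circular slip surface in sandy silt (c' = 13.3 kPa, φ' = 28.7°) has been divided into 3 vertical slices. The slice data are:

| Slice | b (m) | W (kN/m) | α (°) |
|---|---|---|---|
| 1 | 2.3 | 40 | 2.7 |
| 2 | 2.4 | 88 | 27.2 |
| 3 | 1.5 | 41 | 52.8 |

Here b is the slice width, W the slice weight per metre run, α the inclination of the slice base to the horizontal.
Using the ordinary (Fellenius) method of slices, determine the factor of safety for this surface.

FS = 2.38

Ordinary method of slices: FS = Σ[c'·Δl_i + (W_i cosα_i)·tanφ'] / Σ W_i sinα_i, with Δl_i = b_i / cosα_i.
Slice 1: Δl = 2.3/cos2.7° = 2.303 m; N'_1 = 40·cos2.7° = 40.0; c'Δl = 30.62; W sinα = 1.9
Slice 2: Δl = 2.4/cos27.2° = 2.698 m; N'_2 = 88·cos27.2° = 78.3; c'Δl = 35.89; W sinα = 40.2
Slice 3: Δl = 1.5/cos52.8° = 2.481 m; N'_3 = 41·cos52.8° = 24.8; c'Δl = 33.00; W sinα = 32.7
Σc'Δl = 99.5 kN/m; ΣN' = 143.0 kN/m; ΣW sinα = 74.8 kN/m
Resisting = 99.5 + 143.0·tan28.7° = 99.5 + 78.3 = 177.8 kN/m
FS = 177.8 / 74.8 = 2.378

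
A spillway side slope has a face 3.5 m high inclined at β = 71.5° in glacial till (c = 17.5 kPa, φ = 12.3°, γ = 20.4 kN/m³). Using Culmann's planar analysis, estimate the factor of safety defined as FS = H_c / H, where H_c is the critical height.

H_c = (4c/γ) · sinβ cosφ / [1 − cos(β − φ)]
    = (4·17.5/20.4) · sin71.5°·cos12.3° / [1 − cos59.2°]
    = 3.431 · 0.9266 / 0.4880 = 6.52 m
FS = H_c / H = 6.52 / 3.5 = 1.862

FS = 1.86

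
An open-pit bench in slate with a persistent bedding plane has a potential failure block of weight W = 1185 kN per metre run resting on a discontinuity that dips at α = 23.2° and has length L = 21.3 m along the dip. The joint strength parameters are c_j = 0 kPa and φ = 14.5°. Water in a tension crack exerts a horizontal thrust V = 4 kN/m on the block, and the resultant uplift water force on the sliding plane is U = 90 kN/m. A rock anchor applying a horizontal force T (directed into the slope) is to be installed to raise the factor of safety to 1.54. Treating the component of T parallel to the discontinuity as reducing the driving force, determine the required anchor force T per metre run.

T = 307 kN/m

Resolving forces along and normal to the sliding plane, with the horizontal anchor force T adding T·sinα to the effective normal force and T·cosα acting up the plane against the driving force:
FS = [c_jL + (W cosα − U − V sinα + T sinα) tanφ] / [W sinα + V cosα − T cosα]
Without the anchor: N' = 997.6 kN/m, driving T_d = 470.5 kN/m, resisting R = 0·21.3 + 997.6·tan14.5° = 258.0 kN/m, FS = 0.55.
Setting FS = 1.54 and solving for T:
1.54·(470.5 − T cos23.2°) = 258.0 + T sin23.2°·tan14.5°
T·(sin23.2°·tan14.5° + 1.54·cos23.2°) = 1.54·470.5 − 258.0
T·(0.3939·0.2586 + 1.54·0.9191) = 724.6 − 258.0 = 466.6
T·1.5173 = 466.6
T = 307.5 kN/m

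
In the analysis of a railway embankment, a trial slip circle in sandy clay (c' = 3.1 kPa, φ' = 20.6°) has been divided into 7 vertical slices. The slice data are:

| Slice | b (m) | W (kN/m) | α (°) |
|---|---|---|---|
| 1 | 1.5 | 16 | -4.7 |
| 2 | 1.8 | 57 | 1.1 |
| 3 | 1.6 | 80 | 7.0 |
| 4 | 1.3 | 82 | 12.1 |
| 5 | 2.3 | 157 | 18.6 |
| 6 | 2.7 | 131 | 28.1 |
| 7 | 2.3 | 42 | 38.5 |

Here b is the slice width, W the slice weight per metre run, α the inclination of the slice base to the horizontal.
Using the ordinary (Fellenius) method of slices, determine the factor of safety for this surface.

FS = 1.49

Ordinary method of slices: FS = Σ[c'·Δl_i + (W_i cosα_i)·tanφ'] / Σ W_i sinα_i, with Δl_i = b_i / cosα_i.
Slice 1: Δl = 1.5/cos(-4.7°) = 1.505 m; N'_1 = 16·cos(-4.7°) = 15.9; c'Δl = 4.67; W sinα = -1.3
Slice 2: Δl = 1.8/cos1.1° = 1.800 m; N'_2 = 57·cos1.1° = 57.0; c'Δl = 5.58; W sinα = 1.1
Slice 3: Δl = 1.6/cos7.0° = 1.612 m; N'_3 = 80·cos7.0° = 79.4; c'Δl = 5.00; W sinα = 9.7
Slice 4: Δl = 1.3/cos12.1° = 1.330 m; N'_4 = 82·cos12.1° = 80.2; c'Δl = 4.12; W sinα = 17.2
Slice 5: Δl = 2.3/cos18.6° = 2.427 m; N'_5 = 157·cos18.6° = 148.8; c'Δl = 7.52; W sinα = 50.1
Slice 6: Δl = 2.7/cos28.1° = 3.061 m; N'_6 = 131·cos28.1° = 115.6; c'Δl = 9.49; W sinα = 61.7
Slice 7: Δl = 2.3/cos38.5° = 2.939 m; N'_7 = 42·cos38.5° = 32.9; c'Δl = 9.11; W sinα = 26.1
Σc'Δl = 45.5 kN/m; ΣN' = 529.7 kN/m; ΣW sinα = 164.6 kN/m
Resisting = 45.5 + 529.7·tan20.6° = 45.5 + 199.1 = 244.6 kN/m
FS = 244.6 / 164.6 = 1.486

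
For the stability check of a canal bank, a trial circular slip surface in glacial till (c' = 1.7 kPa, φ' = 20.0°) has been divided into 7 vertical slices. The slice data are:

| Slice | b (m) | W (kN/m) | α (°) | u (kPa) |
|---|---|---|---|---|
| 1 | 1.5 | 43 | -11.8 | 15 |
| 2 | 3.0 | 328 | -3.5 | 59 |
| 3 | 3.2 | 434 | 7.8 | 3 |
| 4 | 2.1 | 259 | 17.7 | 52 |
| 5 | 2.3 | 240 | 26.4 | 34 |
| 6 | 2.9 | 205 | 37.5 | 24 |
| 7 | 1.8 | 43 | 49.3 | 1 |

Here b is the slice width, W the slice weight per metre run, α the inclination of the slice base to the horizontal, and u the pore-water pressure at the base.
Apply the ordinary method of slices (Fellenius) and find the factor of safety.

FS = 1.01

Ordinary method of slices: FS = Σ[c'·Δl_i + (W_i cosα_i − u_i·Δl_i)·tanφ'] / Σ W_i sinα_i, with Δl_i = b_i / cosα_i.
Slice 1: Δl = 1.5/cos(-11.8°) = 1.532 m; N'_1 = 43·cos(-11.8°) − 15·1.532 = 19.1; c'Δl = 2.61; W sinα = -8.8
Slice 2: Δl = 3.0/cos(-3.5°) = 3.006 m; N'_2 = 328·cos(-3.5°) − 59·3.006 = 150.1; c'Δl = 5.11; W sinα = -20.0
Slice 3: Δl = 3.2/cos7.8° = 3.230 m; N'_3 = 434·cos7.8° − 3·3.230 = 420.3; c'Δl = 5.49; W sinα = 58.9
Slice 4: Δl = 2.1/cos17.7° = 2.204 m; N'_4 = 259·cos17.7° − 52·2.204 = 132.1; c'Δl = 3.75; W sinα = 78.7
Slice 5: Δl = 2.3/cos26.4° = 2.568 m; N'_5 = 240·cos26.4° − 34·2.568 = 127.7; c'Δl = 4.37; W sinα = 106.7
Slice 6: Δl = 2.9/cos37.5° = 3.655 m; N'_6 = 205·cos37.5° − 24·3.655 = 74.9; c'Δl = 6.21; W sinα = 124.8
Slice 7: Δl = 1.8/cos49.3° = 2.760 m; N'_7 = 43·cos49.3° − 1·2.760 = 25.3; c'Δl = 4.69; W sinα = 32.6
Σc'Δl = 32.2 kN/m; ΣN' = 949.4 kN/m; ΣW sinα = 372.9 kN/m
Resisting = 32.2 + 949.4·tan20.0° = 32.2 + 345.6 = 377.8 kN/m
FS = 377.8 / 372.9 = 1.013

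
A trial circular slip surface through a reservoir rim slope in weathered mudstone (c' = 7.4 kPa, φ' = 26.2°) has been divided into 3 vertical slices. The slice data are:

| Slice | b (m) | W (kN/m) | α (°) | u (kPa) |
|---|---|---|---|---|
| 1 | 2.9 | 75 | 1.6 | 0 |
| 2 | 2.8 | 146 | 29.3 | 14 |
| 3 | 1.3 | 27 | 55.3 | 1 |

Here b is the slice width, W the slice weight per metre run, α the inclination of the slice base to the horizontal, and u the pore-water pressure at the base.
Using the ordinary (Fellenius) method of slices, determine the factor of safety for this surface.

FS = 1.52

Ordinary method of slices: FS = Σ[c'·Δl_i + (W_i cosα_i − u_i·Δl_i)·tanφ'] / Σ W_i sinα_i, with Δl_i = b_i / cosα_i.
Slice 1: Δl = 2.9/cos1.6° = 2.901 m; N'_1 = 75·cos1.6° − 0·2.901 = 75.0; c'Δl = 21.47; W sinα = 2.1
Slice 2: Δl = 2.8/cos29.3° = 3.211 m; N'_2 = 146·cos29.3° − 14·3.211 = 82.4; c'Δl = 23.76; W sinα = 71.4
Slice 3: Δl = 1.3/cos55.3° = 2.284 m; N'_3 = 27·cos55.3° − 1·2.284 = 13.1; c'Δl = 16.90; W sinα = 22.2
Σc'Δl = 62.1 kN/m; ΣN' = 170.4 kN/m; ΣW sinα = 95.7 kN/m
Resisting = 62.1 + 170.4·tan26.2° = 62.1 + 83.9 = 146.0 kN/m
FS = 146.0 / 95.7 = 1.525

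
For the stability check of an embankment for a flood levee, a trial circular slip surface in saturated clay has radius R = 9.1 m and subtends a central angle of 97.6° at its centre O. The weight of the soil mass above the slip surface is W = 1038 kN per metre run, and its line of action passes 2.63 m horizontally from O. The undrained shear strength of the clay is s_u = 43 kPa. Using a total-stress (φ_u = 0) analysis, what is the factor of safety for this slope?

FS = 2.22

Taking moments about the centre O, the resisting moment is provided by the undrained shear strength acting along the arc:
Arc length L_a = R·θ = 9.1·(97.6°·π/180) = 9.1·1.7034 = 15.50 m
M_R = s_u·L_a·R = 43·15.50·9.1 = 6065.7 kN·m/m
M_D = W·d = 1038·2.63 = 2729.9 kN·m/m
FS = M_R / M_D = 6065.7 / 2729.9 = 2.222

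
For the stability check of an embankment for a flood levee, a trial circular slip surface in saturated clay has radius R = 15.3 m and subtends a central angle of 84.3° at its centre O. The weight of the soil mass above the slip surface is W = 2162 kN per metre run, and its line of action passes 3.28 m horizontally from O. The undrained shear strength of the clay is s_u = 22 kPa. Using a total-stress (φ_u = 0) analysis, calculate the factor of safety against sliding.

FS = 1.07

Taking moments about the centre O, the resisting moment is provided by the undrained shear strength acting along the arc:
Arc length L_a = R·θ = 15.3·(84.3°·π/180) = 15.3·1.4713 = 22.51 m
M_R = s_u·L_a·R = 22·22.51·15.3 = 7577.2 kN·m/m
M_D = W·d = 2162·3.28 = 7091.4 kN·m/m
FS = M_R / M_D = 7577.2 / 7091.4 = 1.069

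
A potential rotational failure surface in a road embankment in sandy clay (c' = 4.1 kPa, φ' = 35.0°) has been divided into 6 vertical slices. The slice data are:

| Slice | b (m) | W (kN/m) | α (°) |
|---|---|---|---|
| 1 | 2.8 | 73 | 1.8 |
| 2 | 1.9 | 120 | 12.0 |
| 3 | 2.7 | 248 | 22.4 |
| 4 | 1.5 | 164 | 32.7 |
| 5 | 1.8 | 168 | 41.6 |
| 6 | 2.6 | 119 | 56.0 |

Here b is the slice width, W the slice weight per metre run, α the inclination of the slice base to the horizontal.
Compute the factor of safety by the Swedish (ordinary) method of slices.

Ordinary method of slices: FS = Σ[c'·Δl_i + (W_i cosα_i)·tanφ'] / Σ W_i sinα_i, with Δl_i = b_i / cosα_i.
Slice 1: Δl = 2.8/cos1.8° = 2.801 m; N'_1 = 73·cos1.8° = 73.0; c'Δl = 11.49; W sinα = 2.3
Slice 2: Δl = 1.9/cos12.0° = 1.942 m; N'_2 = 120·cos12.0° = 117.4; c'Δl = 7.96; W sinα = 24.9
Slice 3: Δl = 2.7/cos22.4° = 2.920 m; N'_3 = 248·cos22.4° = 229.3; c'Δl = 11.97; W sinα = 94.5
Slice 4: Δl = 1.5/cos32.7° = 1.783 m; N'_4 = 164·cos32.7° = 138.0; c'Δl = 7.31; W sinα = 88.6
Slice 5: Δl = 1.8/cos41.6° = 2.407 m; N'_5 = 168·cos41.6° = 125.6; c'Δl = 9.87; W sinα = 111.5
Slice 6: Δl = 2.6/cos56.0° = 4.650 m; N'_6 = 119·cos56.0° = 66.5; c'Δl = 19.06; W sinα = 98.7
Σc'Δl = 67.7 kN/m; ΣN' = 749.8 kN/m; ΣW sinα = 420.5 kN/m
Resisting = 67.7 + 749.8·tan35.0° = 67.7 + 525.0 = 592.7 kN/m
FS = 592.7 / 420.5 = 1.409

FS = 1.41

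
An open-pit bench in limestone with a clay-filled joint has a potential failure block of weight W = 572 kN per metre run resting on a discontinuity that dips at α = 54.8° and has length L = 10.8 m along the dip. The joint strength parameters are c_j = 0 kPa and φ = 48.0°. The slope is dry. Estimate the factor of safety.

Resolving the block weight along and normal to the plane and applying the Mohr–Coulomb strength on the joint:
N' = W cosα = 572·cos54.8° = 329.7 kN/m
Driving force T = W sinα = 572·sin54.8° = 467.4 kN/m
Resisting force R = c_j·L + N'·tanφ = 0·10.8 + 329.7·tan48.0° = 0.0 + 366.2 = 366.2 kN/m
FS = R / T = 366.2 / 467.4 = 0.783

FS = 0.78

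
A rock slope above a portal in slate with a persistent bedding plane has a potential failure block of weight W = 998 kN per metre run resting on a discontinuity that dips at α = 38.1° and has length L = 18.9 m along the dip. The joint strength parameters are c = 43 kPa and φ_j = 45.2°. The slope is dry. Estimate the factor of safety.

FS = 2.60

Resolving the block weight along and normal to the plane and applying the Mohr–Coulomb strength on the joint:
N' = W cosα = 998·cos38.1° = 785.4 kN/m
Driving force T = W sinα = 998·sin38.1° = 615.8 kN/m
Resisting force R = c·L + N'·tanφ_j = 43·18.9 + 785.4·tan45.2° = 812.7 + 790.9 = 1603.6 kN/m
FS = R / T = 1603.6 / 615.8 = 2.604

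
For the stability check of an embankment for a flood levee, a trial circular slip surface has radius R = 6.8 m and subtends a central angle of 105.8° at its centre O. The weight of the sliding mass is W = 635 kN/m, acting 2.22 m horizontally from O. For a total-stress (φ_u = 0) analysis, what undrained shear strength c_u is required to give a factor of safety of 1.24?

c_u = 20.5 kPa

FS = c_u·L_a·R / (W·d), so c_u = FS·W·d / (L_a·R).
Arc length L_a = R·θ = 6.8·(105.8°·π/180) = 6.8·1.8466 = 12.56 m
c_u = 1.24·635·2.22 / (12.56·6.8) = 1748.0 / 85.38 = 20.47 kPa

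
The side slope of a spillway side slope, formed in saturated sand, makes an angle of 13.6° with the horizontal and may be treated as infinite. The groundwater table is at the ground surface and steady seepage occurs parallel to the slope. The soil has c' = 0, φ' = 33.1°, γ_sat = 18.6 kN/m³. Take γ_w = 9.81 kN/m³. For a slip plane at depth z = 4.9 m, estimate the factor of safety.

With seepage parallel to the slope and the water table at the surface, the effective normal stress on the slip plane uses the buoyant unit weight γ' = γ_sat − γ_w while the driving shear stress uses γ_sat:
FS = [c' + γ' z cos²β tanφ'] / [γ_sat z sinβ cosβ]
(For c' = 0 this reduces to FS = (γ'/γ_sat)·tanφ'/tanβ.)
γ' = 18.6 − 9.81 = 8.79 kN/m³
Numerator = 0.0 + 8.79·4.9·cos²13.6°·tan33.1° = 0.0 + 8.79·4.9·0.9447·0.6519 = 26.525 kPa
Denominator = 18.6·4.9·sin13.6°·cos13.6° = 18.6·4.9·0.2351·0.9720 = 20.830 kPa
FS = 26.525 / 20.830 = 1.273

FS = 1.27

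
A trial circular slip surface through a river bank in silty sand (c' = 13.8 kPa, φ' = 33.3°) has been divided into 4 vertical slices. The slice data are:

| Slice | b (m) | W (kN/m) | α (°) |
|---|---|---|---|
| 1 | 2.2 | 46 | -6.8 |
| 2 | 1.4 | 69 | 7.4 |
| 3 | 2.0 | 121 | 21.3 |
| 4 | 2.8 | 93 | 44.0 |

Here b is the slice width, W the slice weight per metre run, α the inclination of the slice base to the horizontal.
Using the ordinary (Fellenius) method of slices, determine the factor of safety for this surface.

Ordinary method of slices: FS = Σ[c'·Δl_i + (W_i cosα_i)·tanφ'] / Σ W_i sinα_i, with Δl_i = b_i / cosα_i.
Slice 1: Δl = 2.2/cos(-6.8°) = 2.216 m; N'_1 = 46·cos(-6.8°) = 45.7; c'Δl = 30.58; W sinα = -5.4
Slice 2: Δl = 1.4/cos7.4° = 1.412 m; N'_2 = 69·cos7.4° = 68.4; c'Δl = 19.48; W sinα = 8.9
Slice 3: Δl = 2.0/cos21.3° = 2.147 m; N'_3 = 121·cos21.3° = 112.7; c'Δl = 29.62; W sinα = 44.0
Slice 4: Δl = 2.8/cos44.0° = 3.892 m; N'_4 = 93·cos44.0° = 66.9; c'Δl = 53.72; W sinα = 64.6
Σc'Δl = 133.4 kN/m; ΣN' = 293.7 kN/m; ΣW sinα = 112.0 kN/m
Resisting = 133.4 + 293.7·tan33.3° = 133.4 + 192.9 = 326.3 kN/m
FS = 326.3 / 112.0 = 2.914

FS = 2.91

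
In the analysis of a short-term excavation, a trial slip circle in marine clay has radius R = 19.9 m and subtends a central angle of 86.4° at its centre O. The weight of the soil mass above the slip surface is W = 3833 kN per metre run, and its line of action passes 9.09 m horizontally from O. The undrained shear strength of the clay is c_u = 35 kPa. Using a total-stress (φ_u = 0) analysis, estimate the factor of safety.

FS = 0.60

Taking moments about the centre O, the resisting moment is provided by the undrained shear strength acting along the arc:
Arc length L_a = R·θ = 19.9·(86.4°·π/180) = 19.9·1.5080 = 30.01 m
M_R = c_u·L_a·R = 35·30.01·19.9 = 20900.9 kN·m/m
M_D = W·d = 3833·9.09 = 34842.0 kN·m/m
FS = M_R / M_D = 20900.9 / 34842.0 = 0.600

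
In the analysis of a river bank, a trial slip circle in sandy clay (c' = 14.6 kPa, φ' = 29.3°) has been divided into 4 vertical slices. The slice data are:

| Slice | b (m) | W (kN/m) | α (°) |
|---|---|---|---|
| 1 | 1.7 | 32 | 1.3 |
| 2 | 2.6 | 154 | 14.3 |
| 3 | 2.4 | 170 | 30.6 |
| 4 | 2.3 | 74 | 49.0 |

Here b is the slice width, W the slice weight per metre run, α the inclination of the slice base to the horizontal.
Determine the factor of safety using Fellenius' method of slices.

Ordinary method of slices: FS = Σ[c'·Δl_i + (W_i cosα_i)·tanφ'] / Σ W_i sinα_i, with Δl_i = b_i / cosα_i.
Slice 1: Δl = 1.7/cos1.3° = 1.700 m; N'_1 = 32·cos1.3° = 32.0; c'Δl = 24.83; W sinα = 0.7
Slice 2: Δl = 2.6/cos14.3° = 2.683 m; N'_2 = 154·cos14.3° = 149.2; c'Δl = 39.17; W sinα = 38.0
Slice 3: Δl = 2.4/cos30.6° = 2.788 m; N'_3 = 170·cos30.6° = 146.3; c'Δl = 40.71; W sinα = 86.5
Slice 4: Δl = 2.3/cos49.0° = 3.506 m; N'_4 = 74·cos49.0° = 48.5; c'Δl = 51.18; W sinα = 55.8
Σc'Δl = 155.9 kN/m; ΣN' = 376.1 kN/m; ΣW sinα = 181.1 kN/m
Resisting = 155.9 + 376.1·tan29.3° = 155.9 + 211.1 = 366.9 kN/m
FS = 366.9 / 181.1 = 2.026

FS = 2.03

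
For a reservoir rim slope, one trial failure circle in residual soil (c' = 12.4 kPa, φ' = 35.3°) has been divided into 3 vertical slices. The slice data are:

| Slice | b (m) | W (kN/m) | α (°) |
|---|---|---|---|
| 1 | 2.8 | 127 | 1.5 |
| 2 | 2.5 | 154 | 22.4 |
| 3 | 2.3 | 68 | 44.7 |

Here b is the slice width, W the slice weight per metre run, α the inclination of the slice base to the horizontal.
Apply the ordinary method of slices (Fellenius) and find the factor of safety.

Ordinary method of slices: FS = Σ[c'·Δl_i + (W_i cosα_i)·tanφ'] / Σ W_i sinα_i, with Δl_i = b_i / cosα_i.
Slice 1: Δl = 2.8/cos1.5° = 2.801 m; N'_1 = 127·cos1.5° = 127.0; c'Δl = 34.73; W sinα = 3.3
Slice 2: Δl = 2.5/cos22.4° = 2.704 m; N'_2 = 154·cos22.4° = 142.4; c'Δl = 33.53; W sinα = 58.7
Slice 3: Δl = 2.3/cos44.7° = 3.236 m; N'_3 = 68·cos44.7° = 48.3; c'Δl = 40.12; W sinα = 47.8
Σc'Δl = 108.4 kN/m; ΣN' = 317.7 kN/m; ΣW sinα = 109.8 kN/m
Resisting = 108.4 + 317.7·tan35.3° = 108.4 + 224.9 = 333.3 kN/m
FS = 333.3 / 109.8 = 3.034

FS = 3.03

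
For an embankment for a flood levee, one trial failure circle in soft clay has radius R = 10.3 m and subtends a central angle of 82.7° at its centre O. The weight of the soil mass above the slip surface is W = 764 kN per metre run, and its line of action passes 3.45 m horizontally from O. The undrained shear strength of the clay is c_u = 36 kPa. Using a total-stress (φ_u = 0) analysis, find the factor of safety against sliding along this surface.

FS = 2.09

Taking moments about the centre O, the resisting moment is provided by the undrained shear strength acting along the arc:
Arc length L_a = R·θ = 10.3·(82.7°·π/180) = 10.3·1.4434 = 14.87 m
M_R = c_u·L_a·R = 36·14.87·10.3 = 5512.6 kN·m/m
M_D = W·d = 764·3.45 = 2635.8 kN·m/m
FS = M_R / M_D = 5512.6 / 2635.8 = 2.091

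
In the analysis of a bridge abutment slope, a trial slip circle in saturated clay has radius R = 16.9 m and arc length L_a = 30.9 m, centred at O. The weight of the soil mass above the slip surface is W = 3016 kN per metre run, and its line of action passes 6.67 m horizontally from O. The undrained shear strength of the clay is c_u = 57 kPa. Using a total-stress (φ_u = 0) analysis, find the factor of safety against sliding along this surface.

FS = 1.48

Taking moments about the centre O, the resisting moment is provided by the undrained shear strength acting along the arc:
M_R = c_u·L_a·R = 57·30.90·16.9 = 29766.0 kN·m/m
M_D = W·d = 3016·6.67 = 20116.7 kN·m/m
FS = M_R / M_D = 29766.0 / 20116.7 = 1.480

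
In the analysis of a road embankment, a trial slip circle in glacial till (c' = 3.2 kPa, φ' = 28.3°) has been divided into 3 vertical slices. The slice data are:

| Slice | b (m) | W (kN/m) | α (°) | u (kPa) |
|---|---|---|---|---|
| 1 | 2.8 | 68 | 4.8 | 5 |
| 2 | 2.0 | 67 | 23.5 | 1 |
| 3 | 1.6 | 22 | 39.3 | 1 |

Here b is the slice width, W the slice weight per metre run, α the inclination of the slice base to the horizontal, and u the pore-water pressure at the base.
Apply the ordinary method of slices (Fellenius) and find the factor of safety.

Ordinary method of slices: FS = Σ[c'·Δl_i + (W_i cosα_i − u_i·Δl_i)·tanφ'] / Σ W_i sinα_i, with Δl_i = b_i / cosα_i.
Slice 1: Δl = 2.8/cos4.8° = 2.810 m; N'_1 = 68·cos4.8° − 5·2.810 = 53.7; c'Δl = 8.99; W sinα = 5.7
Slice 2: Δl = 2.0/cos23.5° = 2.181 m; N'_2 = 67·cos23.5° − 1·2.181 = 59.3; c'Δl = 6.98; W sinα = 26.7
Slice 3: Δl = 1.6/cos39.3° = 2.068 m; N'_3 = 22·cos39.3° − 1·2.068 = 15.0; c'Δl = 6.62; W sinα = 13.9
Σc'Δl = 22.6 kN/m; ΣN' = 127.9 kN/m; ΣW sinα = 46.3 kN/m
Resisting = 22.6 + 127.9·tan28.3° = 22.6 + 68.9 = 91.5 kN/m
FS = 91.5 / 46.3 = 1.974

FS = 1.97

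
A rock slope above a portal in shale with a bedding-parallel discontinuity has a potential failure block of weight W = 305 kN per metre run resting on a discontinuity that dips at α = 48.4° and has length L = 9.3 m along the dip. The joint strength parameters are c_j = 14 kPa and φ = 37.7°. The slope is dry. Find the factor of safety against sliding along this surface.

FS = 1.26

Resolving the block weight along and normal to the plane and applying the Mohr–Coulomb strength on the joint:
N' = W cosα = 305·cos48.4° = 202.5 kN/m
Driving force T = W sinα = 305·sin48.4° = 228.1 kN/m
Resisting force R = c_j·L + N'·tanφ = 14·9.3 + 202.5·tan37.7° = 130.2 + 156.5 = 286.7 kN/m
FS = R / T = 286.7 / 228.1 = 1.257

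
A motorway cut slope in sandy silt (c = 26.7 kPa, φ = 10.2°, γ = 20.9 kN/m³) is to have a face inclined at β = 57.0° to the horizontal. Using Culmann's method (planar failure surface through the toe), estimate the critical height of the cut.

Culmann's analysis gives the critical failure plane at α_cr = (β + φ)/2 = (57.0 + 10.2)/2 = 33.6°, and the critical height
H_c = (4c/γ) · sinβ cosφ / [1 − cos(β − φ)]
    = (4·26.7/20.9) · sin57.0°·cos10.2° / [1 − cos(46.8°)]
    = 5.110 · 0.8387·0.9842 / [1 − 0.6845]
    = 5.110 · 0.8254 / 0.3155
    = 13.37 m

H_c = 13.37 m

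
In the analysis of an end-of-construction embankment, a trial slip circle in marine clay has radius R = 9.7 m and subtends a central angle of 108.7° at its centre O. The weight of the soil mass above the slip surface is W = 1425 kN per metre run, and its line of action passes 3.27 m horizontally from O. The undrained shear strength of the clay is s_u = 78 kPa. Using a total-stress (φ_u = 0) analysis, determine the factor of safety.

FS = 2.99

Taking moments about the centre O, the resisting moment is provided by the undrained shear strength acting along the arc:
Arc length L_a = R·θ = 9.7·(108.7°·π/180) = 9.7·1.8972 = 18.40 m
M_R = s_u·L_a·R = 78·18.40·9.7 = 13923.4 kN·m/m
M_D = W·d = 1425·3.27 = 4659.8 kN·m/m
FS = M_R / M_D = 13923.4 / 4659.8 = 2.988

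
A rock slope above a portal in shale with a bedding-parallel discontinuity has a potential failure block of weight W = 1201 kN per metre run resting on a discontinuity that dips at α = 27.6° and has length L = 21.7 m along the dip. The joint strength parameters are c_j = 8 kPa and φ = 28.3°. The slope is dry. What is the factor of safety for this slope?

Resolving the block weight along and normal to the plane and applying the Mohr–Coulomb strength on the joint:
N' = W cosα = 1201·cos27.6° = 1064.3 kN/m
Driving force T = W sinα = 1201·sin27.6° = 556.4 kN/m
Resisting force R = c_j·L + N'·tanφ = 8·21.7 + 1064.3·tan28.3° = 173.6 + 573.1 = 746.7 kN/m
FS = R / T = 746.7 / 556.4 = 1.342

FS = 1.34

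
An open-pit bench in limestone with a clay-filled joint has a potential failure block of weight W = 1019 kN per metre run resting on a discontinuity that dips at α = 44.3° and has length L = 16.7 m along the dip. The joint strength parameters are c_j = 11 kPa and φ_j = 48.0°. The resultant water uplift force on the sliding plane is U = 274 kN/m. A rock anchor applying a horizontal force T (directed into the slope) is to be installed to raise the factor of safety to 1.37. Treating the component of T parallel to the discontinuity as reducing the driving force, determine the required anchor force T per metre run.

Resolving forces along and normal to the sliding plane, with the horizontal anchor force T adding T·sinα to the effective normal force and T·cosα acting up the plane against the driving force:
FS = [c_jL + (W cosα − U + T sinα) tanφ_j] / [W sinα − T cosα]
Without the anchor: N' = 455.3 kN/m, driving T_d = 711.7 kN/m, resisting R = 11·16.7 + 455.3·tan48.0° = 689.4 kN/m, FS = 0.97.
Setting FS = 1.37 and solving for T:
1.37·(711.7 − T cos44.3°) = 689.4 + T sin44.3°·tan48.0°
T·(sin44.3°·tan48.0° + 1.37·cos44.3°) = 1.37·711.7 − 689.4
T·(0.6984·1.1106 + 1.37·0.7157) = 975.0 − 689.4 = 285.7
T·1.7562 = 285.7
T = 162.7 kN/m

T = 163 kN/m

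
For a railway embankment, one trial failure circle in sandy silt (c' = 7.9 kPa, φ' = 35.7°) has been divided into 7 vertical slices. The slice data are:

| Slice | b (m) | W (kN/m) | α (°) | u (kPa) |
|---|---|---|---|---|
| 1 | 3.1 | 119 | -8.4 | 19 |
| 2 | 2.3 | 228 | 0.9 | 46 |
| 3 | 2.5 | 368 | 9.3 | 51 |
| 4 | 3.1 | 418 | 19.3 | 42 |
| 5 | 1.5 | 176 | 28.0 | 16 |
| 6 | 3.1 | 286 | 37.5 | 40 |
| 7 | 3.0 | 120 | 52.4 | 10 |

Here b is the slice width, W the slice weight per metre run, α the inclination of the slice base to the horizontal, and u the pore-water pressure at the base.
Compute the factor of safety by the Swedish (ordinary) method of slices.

FS = 1.52

Ordinary method of slices: FS = Σ[c'·Δl_i + (W_i cosα_i − u_i·Δl_i)·tanφ'] / Σ W_i sinα_i, with Δl_i = b_i / cosα_i.
Slice 1: Δl = 3.1/cos(-8.4°) = 3.134 m; N'_1 = 119·cos(-8.4°) − 19·3.134 = 58.2; c'Δl = 24.76; W sinα = -17.4
Slice 2: Δl = 2.3/cos0.9° = 2.300 m; N'_2 = 228·cos0.9° − 46·2.300 = 122.2; c'Δl = 18.17; W sinα = 3.6
Slice 3: Δl = 2.5/cos9.3° = 2.533 m; N'_3 = 368·cos9.3° − 51·2.533 = 234.0; c'Δl = 20.01; W sinα = 59.5
Slice 4: Δl = 3.1/cos19.3° = 3.285 m; N'_4 = 418·cos19.3° − 42·3.285 = 256.6; c'Δl = 25.95; W sinα = 138.2
Slice 5: Δl = 1.5/cos28.0° = 1.699 m; N'_5 = 176·cos28.0° − 16·1.699 = 128.2; c'Δl = 13.42; W sinα = 82.6
Slice 6: Δl = 3.1/cos37.5° = 3.907 m; N'_6 = 286·cos37.5° − 40·3.907 = 70.6; c'Δl = 30.87; W sinα = 174.1
Slice 7: Δl = 3.0/cos52.4° = 4.917 m; N'_7 = 120·cos52.4° − 10·4.917 = 24.0; c'Δl = 38.84; W sinα = 95.1
Σc'Δl = 172.0 kN/m; ΣN' = 893.7 kN/m; ΣW sinα = 535.6 kN/m
Resisting = 172.0 + 893.7·tan35.7° = 172.0 + 642.2 = 814.2 kN/m
FS = 814.2 / 535.6 = 1.520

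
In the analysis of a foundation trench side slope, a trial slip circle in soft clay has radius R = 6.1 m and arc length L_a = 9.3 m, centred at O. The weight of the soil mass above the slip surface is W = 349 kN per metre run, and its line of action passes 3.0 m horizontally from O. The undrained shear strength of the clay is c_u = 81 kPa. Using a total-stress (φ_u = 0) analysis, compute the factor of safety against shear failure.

Taking moments about the centre O, the resisting moment is provided by the undrained shear strength acting along the arc:
M_R = c_u·L_a·R = 81·9.30·6.1 = 4595.1 kN·m/m
M_D = W·d = 349·3.0 = 1047.0 kN·m/m
FS = M_R / M_D = 4595.1 / 1047.0 = 4.389

FS = 4.39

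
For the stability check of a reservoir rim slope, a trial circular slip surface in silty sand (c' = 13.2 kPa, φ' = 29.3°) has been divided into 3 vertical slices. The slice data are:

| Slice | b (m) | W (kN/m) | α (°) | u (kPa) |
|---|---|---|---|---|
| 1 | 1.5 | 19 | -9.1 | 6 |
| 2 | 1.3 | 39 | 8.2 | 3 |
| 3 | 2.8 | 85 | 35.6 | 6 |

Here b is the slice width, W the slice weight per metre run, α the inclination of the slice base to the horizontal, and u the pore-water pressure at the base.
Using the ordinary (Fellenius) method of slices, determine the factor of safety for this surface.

FS = 2.59

Ordinary method of slices: FS = Σ[c'·Δl_i + (W_i cosα_i − u_i·Δl_i)·tanφ'] / Σ W_i sinα_i, with Δl_i = b_i / cosα_i.
Slice 1: Δl = 1.5/cos(-9.1°) = 1.519 m; N'_1 = 19·cos(-9.1°) − 6·1.519 = 9.6; c'Δl = 20.05; W sinα = -3.0
Slice 2: Δl = 1.3/cos8.2° = 1.313 m; N'_2 = 39·cos8.2° − 3·1.313 = 34.7; c'Δl = 17.34; W sinα = 5.6
Slice 3: Δl = 2.8/cos35.6° = 3.444 m; N'_3 = 85·cos35.6° − 6·3.444 = 48.5; c'Δl = 45.46; W sinα = 49.5
Σc'Δl = 82.8 kN/m; ΣN' = 92.8 kN/m; ΣW sinα = 52.0 kN/m
Resisting = 82.8 + 92.8·tan29.3° = 82.8 + 52.1 = 134.9 kN/m
FS = 134.9 / 52.0 = 2.592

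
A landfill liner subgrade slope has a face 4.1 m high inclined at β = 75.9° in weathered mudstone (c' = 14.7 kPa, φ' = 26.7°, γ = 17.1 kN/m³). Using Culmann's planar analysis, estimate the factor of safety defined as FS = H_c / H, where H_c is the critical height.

FS = 2.10

H_c = (4c'/γ) · sinβ cosφ' / [1 − cos(β − φ')]
    = (4·14.7/17.1) · sin75.9°·cos26.7° / [1 − cos49.2°]
    = 3.439 · 0.8665 / 0.3466 = 8.60 m
FS = H_c / H = 8.60 / 4.1 = 2.097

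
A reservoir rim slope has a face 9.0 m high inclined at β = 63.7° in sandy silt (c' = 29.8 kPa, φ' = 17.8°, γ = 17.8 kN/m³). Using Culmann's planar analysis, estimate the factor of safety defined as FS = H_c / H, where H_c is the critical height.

H_c = (4c'/γ) · sinβ cosφ' / [1 − cos(β − φ')]
    = (4·29.8/17.8) · sin63.7°·cos17.8° / [1 − cos45.9°]
    = 6.697 · 0.8536 / 0.3041 = 18.80 m
FS = H_c / H = 18.80 / 9.0 = 2.089

FS = 2.09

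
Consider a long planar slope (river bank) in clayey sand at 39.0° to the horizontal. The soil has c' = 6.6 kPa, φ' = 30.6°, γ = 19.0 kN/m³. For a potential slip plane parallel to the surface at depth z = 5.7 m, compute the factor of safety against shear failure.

FS = 0.85

For an infinite slope with a slip plane parallel to the surface (no pore pressure): FS = [c' + γz cos²β tanφ'] / [γz sinβ cosβ].
γz = 19.0·5.7 = 108.30 kN/m²
Numerator = 6.6 + 108.30·cos²39.0°·tan30.6° = 6.6 + 108.30·0.6040·0.5914 = 45.282 kPa
Denominator = 108.30·sin39.0°·cos39.0° = 108.30·0.6293·0.7771 = 52.967 kPa
FS = 45.282 / 52.967 = 0.855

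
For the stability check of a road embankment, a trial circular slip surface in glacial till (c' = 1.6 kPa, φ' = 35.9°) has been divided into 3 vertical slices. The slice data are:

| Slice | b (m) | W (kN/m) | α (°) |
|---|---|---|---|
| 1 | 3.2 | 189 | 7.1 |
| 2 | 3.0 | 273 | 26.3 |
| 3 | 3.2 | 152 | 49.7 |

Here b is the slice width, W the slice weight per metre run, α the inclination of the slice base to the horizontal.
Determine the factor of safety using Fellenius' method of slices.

Ordinary method of slices: FS = Σ[c'·Δl_i + (W_i cosα_i)·tanφ'] / Σ W_i sinα_i, with Δl_i = b_i / cosα_i.
Slice 1: Δl = 3.2/cos7.1° = 3.225 m; N'_1 = 189·cos7.1° = 187.6; c'Δl = 5.16; W sinα = 23.4
Slice 2: Δl = 3.0/cos26.3° = 3.346 m; N'_2 = 273·cos26.3° = 244.7; c'Δl = 5.35; W sinα = 121.0
Slice 3: Δl = 3.2/cos49.7° = 4.948 m; N'_3 = 152·cos49.7° = 98.3; c'Δl = 7.92; W sinα = 115.9
Σc'Δl = 18.4 kN/m; ΣN' = 530.6 kN/m; ΣW sinα = 260.2 kN/m
Resisting = 18.4 + 530.6·tan35.9° = 18.4 + 384.1 = 402.5 kN/m
FS = 402.5 / 260.2 = 1.547

FS = 1.55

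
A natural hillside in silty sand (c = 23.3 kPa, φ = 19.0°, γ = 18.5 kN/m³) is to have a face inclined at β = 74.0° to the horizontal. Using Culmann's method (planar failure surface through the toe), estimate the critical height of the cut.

H_c = 10.74 m

Culmann's analysis gives the critical failure plane at α_cr = (β + φ)/2 = (74.0 + 19.0)/2 = 46.5°, and the critical height
H_c = (4c/γ) · sinβ cosφ / [1 − cos(β − φ)]
    = (4·23.3/18.5) · sin74.0°·cos19.0° / [1 − cos(55.0°)]
    = 5.038 · 0.9613·0.9455 / [1 − 0.5736]
    = 5.038 · 0.9089 / 0.4264
    = 10.74 m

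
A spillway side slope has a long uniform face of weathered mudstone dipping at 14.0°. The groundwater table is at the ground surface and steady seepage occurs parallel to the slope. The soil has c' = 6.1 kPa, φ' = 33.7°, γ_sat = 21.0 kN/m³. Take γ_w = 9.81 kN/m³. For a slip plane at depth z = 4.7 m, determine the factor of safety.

With seepage parallel to the slope and the water table at the surface, the effective normal stress on the slip plane uses the buoyant unit weight γ' = γ_sat − γ_w while the driving shear stress uses γ_sat:
FS = [c' + γ' z cos²β tanφ'] / [γ_sat z sinβ cosβ]
γ' = 21.0 − 9.81 = 11.19 kN/m³
Numerator = 6.1 + 11.19·4.7·cos²14.0°·tan33.7° = 6.1 + 11.19·4.7·0.9415·0.6669 = 39.122 kPa
Denominator = 21.0·4.7·sin14.0°·cos14.0° = 21.0·4.7·0.2419·0.9703 = 23.168 kPa
FS = 39.122 / 23.168 = 1.689

FS = 1.69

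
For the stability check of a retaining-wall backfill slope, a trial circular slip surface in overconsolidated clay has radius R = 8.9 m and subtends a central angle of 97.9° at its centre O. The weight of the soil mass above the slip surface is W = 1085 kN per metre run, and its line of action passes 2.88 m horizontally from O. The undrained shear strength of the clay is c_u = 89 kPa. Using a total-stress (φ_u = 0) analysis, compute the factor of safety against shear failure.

FS = 3.85

Taking moments about the centre O, the resisting moment is provided by the undrained shear strength acting along the arc:
Arc length L_a = R·θ = 8.9·(97.9°·π/180) = 8.9·1.7087 = 15.21 m
M_R = c_u·L_a·R = 89·15.21·8.9 = 12045.6 kN·m/m
M_D = W·d = 1085·2.88 = 3124.8 kN·m/m
FS = M_R / M_D = 12045.6 / 3124.8 = 3.855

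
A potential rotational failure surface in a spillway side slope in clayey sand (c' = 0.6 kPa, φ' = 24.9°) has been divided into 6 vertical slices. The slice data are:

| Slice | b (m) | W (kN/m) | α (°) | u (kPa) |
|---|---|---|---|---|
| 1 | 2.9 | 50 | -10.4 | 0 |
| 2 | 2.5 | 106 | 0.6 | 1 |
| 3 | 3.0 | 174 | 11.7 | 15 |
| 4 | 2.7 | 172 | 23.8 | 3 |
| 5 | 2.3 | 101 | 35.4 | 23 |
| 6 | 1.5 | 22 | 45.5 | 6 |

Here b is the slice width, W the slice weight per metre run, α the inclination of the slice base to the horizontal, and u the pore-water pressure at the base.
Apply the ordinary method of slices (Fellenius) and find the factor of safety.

Ordinary method of slices: FS = Σ[c'·Δl_i + (W_i cosα_i − u_i·Δl_i)·tanφ'] / Σ W_i sinα_i, with Δl_i = b_i / cosα_i.
Slice 1: Δl = 2.9/cos(-10.4°) = 2.948 m; N'_1 = 50·cos(-10.4°) − 0·2.948 = 49.2; c'Δl = 1.77; W sinα = -9.0
Slice 2: Δl = 2.5/cos0.6° = 2.500 m; N'_2 = 106·cos0.6° − 1·2.500 = 103.5; c'Δl = 1.50; W sinα = 1.1
Slice 3: Δl = 3.0/cos11.7° = 3.064 m; N'_3 = 174·cos11.7° − 15·3.064 = 124.4; c'Δl = 1.84; W sinα = 35.3
Slice 4: Δl = 2.7/cos23.8° = 2.951 m; N'_4 = 172·cos23.8° − 3·2.951 = 148.5; c'Δl = 1.77; W sinα = 69.4
Slice 5: Δl = 2.3/cos35.4° = 2.822 m; N'_5 = 101·cos35.4° − 23·2.822 = 17.4; c'Δl = 1.69; W sinα = 58.5
Slice 6: Δl = 1.5/cos45.5° = 2.140 m; N'_6 = 22·cos45.5° − 6·2.140 = 2.6; c'Δl = 1.28; W sinα = 15.7
Σc'Δl = 9.9 kN/m; ΣN' = 445.6 kN/m; ΣW sinα = 171.0 kN/m
Resisting = 9.9 + 445.6·tan24.9° = 9.9 + 206.9 = 216.7 kN/m
FS = 216.7 / 171.0 = 1.267

FS = 1.27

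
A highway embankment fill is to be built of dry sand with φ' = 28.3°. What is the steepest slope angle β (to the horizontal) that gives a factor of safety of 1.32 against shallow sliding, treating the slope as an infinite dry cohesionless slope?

β = 22.2°

For an infinite dry cohesionless slope FS = tanφ'/tanβ, so tanβ = tanφ' / FS.
tanβ = tan28.3° / 1.32 = 0.5384 / 1.32 = 0.4079
β = arctan(0.4079) = 22.19°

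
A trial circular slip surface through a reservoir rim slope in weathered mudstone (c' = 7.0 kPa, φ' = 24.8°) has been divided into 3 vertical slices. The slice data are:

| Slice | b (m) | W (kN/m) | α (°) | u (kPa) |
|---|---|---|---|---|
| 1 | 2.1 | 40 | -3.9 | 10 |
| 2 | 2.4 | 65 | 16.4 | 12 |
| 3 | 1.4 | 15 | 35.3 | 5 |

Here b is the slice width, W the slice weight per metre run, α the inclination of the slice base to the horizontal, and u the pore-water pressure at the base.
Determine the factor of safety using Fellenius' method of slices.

FS = 2.86

Ordinary method of slices: FS = Σ[c'·Δl_i + (W_i cosα_i − u_i·Δl_i)·tanφ'] / Σ W_i sinα_i, with Δl_i = b_i / cosα_i.
Slice 1: Δl = 2.1/cos(-3.9°) = 2.105 m; N'_1 = 40·cos(-3.9°) − 10·2.105 = 18.9; c'Δl = 14.73; W sinα = -2.7
Slice 2: Δl = 2.4/cos16.4° = 2.502 m; N'_2 = 65·cos16.4° − 12·2.502 = 32.3; c'Δl = 17.51; W sinα = 18.4
Slice 3: Δl = 1.4/cos35.3° = 1.715 m; N'_3 = 15·cos35.3° − 5·1.715 = 3.7; c'Δl = 12.01; W sinα = 8.7
Σc'Δl = 44.3 kN/m; ΣN' = 54.9 kN/m; ΣW sinα = 24.3 kN/m
Resisting = 44.3 + 54.9·tan24.8° = 44.3 + 25.3 = 69.6 kN/m
FS = 69.6 / 24.3 = 2.864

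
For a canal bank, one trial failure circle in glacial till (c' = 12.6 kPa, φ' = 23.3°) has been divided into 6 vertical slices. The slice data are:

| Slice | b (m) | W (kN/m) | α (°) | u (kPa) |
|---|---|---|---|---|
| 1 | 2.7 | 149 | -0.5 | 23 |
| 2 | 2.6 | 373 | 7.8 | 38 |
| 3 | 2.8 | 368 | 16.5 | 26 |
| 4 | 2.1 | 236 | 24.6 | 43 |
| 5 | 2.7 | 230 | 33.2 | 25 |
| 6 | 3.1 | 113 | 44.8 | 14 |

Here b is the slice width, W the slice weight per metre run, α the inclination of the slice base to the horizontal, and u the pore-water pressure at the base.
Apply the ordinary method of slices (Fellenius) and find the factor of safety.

FS = 1.33

Ordinary method of slices: FS = Σ[c'·Δl_i + (W_i cosα_i − u_i·Δl_i)·tanφ'] / Σ W_i sinα_i, with Δl_i = b_i / cosα_i.
Slice 1: Δl = 2.7/cos(-0.5°) = 2.700 m; N'_1 = 149·cos(-0.5°) − 23·2.700 = 86.9; c'Δl = 34.02; W sinα = -1.3
Slice 2: Δl = 2.6/cos7.8° = 2.624 m; N'_2 = 373·cos7.8° − 38·2.624 = 269.8; c'Δl = 33.07; W sinα = 50.6
Slice 3: Δl = 2.8/cos16.5° = 2.920 m; N'_3 = 368·cos16.5° − 26·2.920 = 276.9; c'Δl = 36.80; W sinα = 104.5
Slice 4: Δl = 2.1/cos24.6° = 2.310 m; N'_4 = 236·cos24.6° − 43·2.310 = 115.3; c'Δl = 29.10; W sinα = 98.2
Slice 5: Δl = 2.7/cos33.2° = 3.227 m; N'_5 = 230·cos33.2° − 25·3.227 = 111.8; c'Δl = 40.66; W sinα = 125.9
Slice 6: Δl = 3.1/cos44.8° = 4.369 m; N'_6 = 113·cos44.8° − 14·4.369 = 19.0; c'Δl = 55.05; W sinα = 79.6
Σc'Δl = 228.7 kN/m; ΣN' = 879.7 kN/m; ΣW sinα = 457.6 kN/m
Resisting = 228.7 + 879.7·tan23.3° = 228.7 + 378.9 = 607.6 kN/m
FS = 607.6 / 457.6 = 1.328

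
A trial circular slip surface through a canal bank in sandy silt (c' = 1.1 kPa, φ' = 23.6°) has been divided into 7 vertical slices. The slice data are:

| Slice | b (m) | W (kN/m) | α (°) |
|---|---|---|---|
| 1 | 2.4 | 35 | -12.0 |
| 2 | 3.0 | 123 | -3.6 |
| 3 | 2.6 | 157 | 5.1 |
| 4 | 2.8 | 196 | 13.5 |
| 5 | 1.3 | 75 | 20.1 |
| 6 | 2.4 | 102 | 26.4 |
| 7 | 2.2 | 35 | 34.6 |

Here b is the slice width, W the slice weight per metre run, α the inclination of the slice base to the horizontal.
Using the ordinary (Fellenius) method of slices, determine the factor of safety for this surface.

Ordinary method of slices: FS = Σ[c'·Δl_i + (W_i cosα_i)·tanφ'] / Σ W_i sinα_i, with Δl_i = b_i / cosα_i.
Slice 1: Δl = 2.4/cos(-12.0°) = 2.454 m; N'_1 = 35·cos(-12.0°) = 34.2; c'Δl = 2.70; W sinα = -7.3
Slice 2: Δl = 3.0/cos(-3.6°) = 3.006 m; N'_2 = 123·cos(-3.6°) = 122.8; c'Δl = 3.31; W sinα = -7.7
Slice 3: Δl = 2.6/cos5.1° = 2.610 m; N'_3 = 157·cos5.1° = 156.4; c'Δl = 2.87; W sinα = 14.0
Slice 4: Δl = 2.8/cos13.5° = 2.880 m; N'_4 = 196·cos13.5° = 190.6; c'Δl = 3.17; W sinα = 45.8
Slice 5: Δl = 1.3/cos20.1° = 1.384 m; N'_5 = 75·cos20.1° = 70.4; c'Δl = 1.52; W sinα = 25.8
Slice 6: Δl = 2.4/cos26.4° = 2.679 m; N'_6 = 102·cos26.4° = 91.4; c'Δl = 2.95; W sinα = 45.4
Slice 7: Δl = 2.2/cos34.6° = 2.673 m; N'_7 = 35·cos34.6° = 28.8; c'Δl = 2.94; W sinα = 19.9
Σc'Δl = 19.5 kN/m; ΣN' = 694.6 kN/m; ΣW sinα = 135.7 kN/m
Resisting = 19.5 + 694.6·tan23.6° = 19.5 + 303.4 = 322.9 kN/m
FS = 322.9 / 135.7 = 2.379

FS = 2.38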